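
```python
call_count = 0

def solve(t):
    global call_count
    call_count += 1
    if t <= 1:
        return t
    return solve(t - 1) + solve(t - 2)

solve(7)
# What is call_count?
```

Calls(t) = 1 + Calls(t-1) + Calls(t-2); Calls(0)=Calls(1)=1. For t=7 this gives 41.

Answer: 41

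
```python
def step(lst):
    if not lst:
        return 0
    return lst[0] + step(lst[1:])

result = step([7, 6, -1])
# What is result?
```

7 + 6 + (-1) + 0 = 12

Answer: 12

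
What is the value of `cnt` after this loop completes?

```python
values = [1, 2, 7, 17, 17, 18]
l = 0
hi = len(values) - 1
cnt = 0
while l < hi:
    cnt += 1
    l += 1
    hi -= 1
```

Iterations until pointers meet (list length 6)
`cnt` takes the values: 0 → 1 → 2 → 3

Answer: 3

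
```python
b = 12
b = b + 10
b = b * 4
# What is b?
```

Trace:
`b = 12` → b = 12
`b = b + 10` → b = 22
`b = b * 4` → b = 88
So b = 88

Answer: 88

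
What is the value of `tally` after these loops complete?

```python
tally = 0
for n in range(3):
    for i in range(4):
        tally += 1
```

3 * 4 = 12
`tally` takes the values: 0 → 1 → 2 → 3 → 4 → 5 → 6 → 7 → 8 → 9 → 10 → 11 → 12

Answer: 12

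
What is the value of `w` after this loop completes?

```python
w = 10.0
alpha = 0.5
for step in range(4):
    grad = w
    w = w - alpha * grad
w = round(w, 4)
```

Gradient descent: w = 10.0 * (1 - 0.5)^4
`w` takes the values: 10.0 → 5.0 → 2.5 → 1.25 → 0.625

Answer: 0.625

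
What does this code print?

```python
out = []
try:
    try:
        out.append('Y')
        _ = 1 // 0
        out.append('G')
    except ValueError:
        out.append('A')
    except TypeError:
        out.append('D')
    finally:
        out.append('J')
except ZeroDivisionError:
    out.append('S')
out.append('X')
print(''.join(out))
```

Execution trace: 'Y' (try body) → 'J' (finally) → 'S' (outer except ZeroDivisionError) → 'X' (after the try/except). Output: YJSX

Answer: YJSX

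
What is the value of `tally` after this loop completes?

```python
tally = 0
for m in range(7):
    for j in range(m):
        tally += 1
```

Triangle number: 0+1+2+...+6
`tally` takes the values: 0 → 1 → 2 → 3 → 4 → 5 → 6 → 7 → 8 → 9 → 10 → 11 → 12 → 13 → 14 → 15 → 16 → 17 → 18 → 19 → 20 → 21

Answer: 21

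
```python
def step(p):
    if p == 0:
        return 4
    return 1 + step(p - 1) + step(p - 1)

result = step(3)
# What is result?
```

step(p) = 1 + 2·step(p-1), step(0)=4. Closed form: (4+1)·2^3 - 1 = 39.

Answer: 39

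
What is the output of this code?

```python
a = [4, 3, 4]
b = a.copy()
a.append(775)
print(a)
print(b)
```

Key concept: list.copy() creates independent copy.
Step by step:
`a = [4, 3, 4]` → a = [4, 3, 4]
`b = a.copy()` → b = [4, 3, 4]
`a.append(775)` → a = [4, 3, 4, 775]
`print(a)` → prints [4, 3, 4, 775]
`print(b)` → prints [4, 3, 4]

Answer:
[4, 3, 4, 775]
[4, 3, 4]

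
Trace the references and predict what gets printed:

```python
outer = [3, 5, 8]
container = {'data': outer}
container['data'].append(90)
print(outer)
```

Key concept: dict holds reference to list.
Step by step:
`outer = [3, 5, 8]` → outer = [3, 5, 8]
`container = {'data': outer}` → container = {'data': [3, 5, 8]}
`container['data'].append(90)` → outer = [3, 5, 8, 90]; container = {'data': [3, 5, 8, 90]}
`print(outer)` → prints [3, 5, 8, 90]

Answer: [3, 5, 8, 90]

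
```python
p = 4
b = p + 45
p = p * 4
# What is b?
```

Trace:
`p = 4` → p = 4
`b = p + 45` → b = 49
`p = p * 4` → p = 16
So b = 49

Answer: 49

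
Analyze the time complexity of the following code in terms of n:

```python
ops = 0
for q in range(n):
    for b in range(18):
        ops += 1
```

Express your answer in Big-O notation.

Each loop level contributes: n × 1. Multiplying the contributions gives O(n).

Answer: O(n)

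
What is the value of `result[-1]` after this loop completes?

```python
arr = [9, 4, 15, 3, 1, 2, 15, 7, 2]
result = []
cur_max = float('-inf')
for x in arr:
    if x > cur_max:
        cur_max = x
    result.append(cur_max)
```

Running max ends at 15
`result` takes the values: [] → [9] → [9, 9] → [9, 9, 15] → [9, 9, 15, 15] → [9, 9, 15, 15, 15] → [9, 9, 15, 15, 15, 15] → [9, 9, 15, 15, 15, 15, 15] → [9, 9, 15, 15, 15, 15, 15, 15] → [9, 9, 15, 15, 15, 15, 15, 15, 15]
So `result[-1]` = 15

Answer: 15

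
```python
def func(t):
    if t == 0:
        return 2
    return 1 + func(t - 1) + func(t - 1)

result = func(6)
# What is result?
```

func(t) = 1 + 2·func(t-1), func(0)=2. Closed form: (2+1)·2^6 - 1 = 191.

Answer: 191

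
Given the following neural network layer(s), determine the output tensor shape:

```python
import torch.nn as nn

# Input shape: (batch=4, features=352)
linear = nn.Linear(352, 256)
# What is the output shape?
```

Input: (4, 352) -> Output: (4, 256)

Answer: (4, 256)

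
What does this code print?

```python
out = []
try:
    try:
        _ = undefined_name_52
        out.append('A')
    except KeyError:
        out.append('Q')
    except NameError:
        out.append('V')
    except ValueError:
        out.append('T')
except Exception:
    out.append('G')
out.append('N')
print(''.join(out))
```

Execution trace: 'V' (inner except NameError) → 'N' (after the try/except). Output: VN

Answer: VN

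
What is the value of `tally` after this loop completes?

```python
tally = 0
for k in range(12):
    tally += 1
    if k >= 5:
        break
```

Loop breaks when k reaches 5, tally is 6
`tally` takes the values: 0 → 1 → 2 → 3 → 4 → 5 → 6

Answer: 6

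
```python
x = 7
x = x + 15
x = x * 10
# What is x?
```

Trace:
`x = 7` → x = 7
`x = x + 15` → x = 22
`x = x * 10` → x = 220
So x = 220

Answer: 220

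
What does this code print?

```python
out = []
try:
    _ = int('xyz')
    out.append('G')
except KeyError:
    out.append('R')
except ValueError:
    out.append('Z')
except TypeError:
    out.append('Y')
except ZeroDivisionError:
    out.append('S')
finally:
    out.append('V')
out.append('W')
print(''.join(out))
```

Execution trace: 'Z' (except ValueError) → 'V' (finally) → 'W' (after the try/except). Output: ZVW

Answer: ZVW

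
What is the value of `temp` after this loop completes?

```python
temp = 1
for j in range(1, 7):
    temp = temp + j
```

Start at 1, add 1 through 6
`temp` takes the values: 1 → 2 → 4 → 7 → 11 → 16 → 22

Answer: 22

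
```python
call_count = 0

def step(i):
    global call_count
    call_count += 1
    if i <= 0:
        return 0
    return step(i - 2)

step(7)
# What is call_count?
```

Linear recursion stepping by 2: 5 calls from i=7 down to ≤0.

Answer: 5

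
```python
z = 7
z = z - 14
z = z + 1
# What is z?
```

Trace:
`z = 7` → z = 7
`z = z - 14` → z = -7
`z = z + 1` → z = -6
So z = -6

Answer: -6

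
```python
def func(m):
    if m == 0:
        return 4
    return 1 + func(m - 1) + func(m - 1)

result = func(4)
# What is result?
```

func(m) = 1 + 2·func(m-1), func(0)=4. Closed form: (4+1)·2^4 - 1 = 79.

Answer: 79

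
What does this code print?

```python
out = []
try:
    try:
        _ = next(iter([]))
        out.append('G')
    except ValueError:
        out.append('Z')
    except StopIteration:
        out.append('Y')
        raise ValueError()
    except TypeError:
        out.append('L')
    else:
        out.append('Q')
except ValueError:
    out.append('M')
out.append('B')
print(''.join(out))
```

Execution trace: 'Y' (inner except StopIteration) → 'M' (outer except ValueError) → 'B' (after the try/except). Output: YMB

Answer: YMB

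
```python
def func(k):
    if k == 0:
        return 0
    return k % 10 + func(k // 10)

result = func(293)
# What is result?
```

Sum of digits of 293: 3 + 9 + 2 = 14

Answer: 14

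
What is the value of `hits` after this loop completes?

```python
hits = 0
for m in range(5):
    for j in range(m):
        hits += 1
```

Triangle number: 0+1+2+...+4
`hits` takes the values: 0 → 1 → 2 → 3 → 4 → 5 → 6 → 7 → 8 → 9 → 10

Answer: 10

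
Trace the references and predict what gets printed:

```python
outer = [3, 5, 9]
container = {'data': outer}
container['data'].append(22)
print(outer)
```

Key concept: dict holds reference to list.
Step by step:
`outer = [3, 5, 9]` → outer = [3, 5, 9]
`container = {'data': outer}` → container = {'data': [3, 5, 9]}
`container['data'].append(22)` → outer = [3, 5, 9, 22]; container = {'data': [3, 5, 9, 22]}
`print(outer)` → prints [3, 5, 9, 22]

Answer: [3, 5, 9, 22]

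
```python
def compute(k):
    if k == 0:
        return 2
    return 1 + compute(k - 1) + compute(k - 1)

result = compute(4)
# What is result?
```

compute(k) = 1 + 2·compute(k-1), compute(0)=2. Closed form: (2+1)·2^4 - 1 = 47.

Answer: 47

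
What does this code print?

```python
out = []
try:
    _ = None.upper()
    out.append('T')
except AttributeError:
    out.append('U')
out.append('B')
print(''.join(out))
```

Execution trace: 'U' (except AttributeError) → 'B' (after the try/except). Output: UB

Answer: UB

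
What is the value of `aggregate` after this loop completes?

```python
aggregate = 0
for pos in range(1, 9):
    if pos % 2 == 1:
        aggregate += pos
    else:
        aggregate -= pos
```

Add odd, subtract even
`aggregate` takes the values: 0 → 1 → -1 → 2 → -2 → 3 → -3 → 4 → -4

Answer: -4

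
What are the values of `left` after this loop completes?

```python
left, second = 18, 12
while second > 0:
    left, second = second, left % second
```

GCD of 18 and 12
`left` takes the values: 18 → 12 → 6

Answer: 6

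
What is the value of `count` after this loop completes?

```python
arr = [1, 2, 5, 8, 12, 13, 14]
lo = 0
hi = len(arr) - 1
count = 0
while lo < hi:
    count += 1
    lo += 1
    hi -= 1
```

Iterations until pointers meet (list length 7)
`count` takes the values: 0 → 1 → 2 → 3

Answer: 3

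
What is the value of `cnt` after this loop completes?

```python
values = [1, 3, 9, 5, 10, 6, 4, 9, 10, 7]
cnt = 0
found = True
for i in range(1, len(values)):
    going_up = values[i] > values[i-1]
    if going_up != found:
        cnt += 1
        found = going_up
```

Count direction changes in [1, 3, 9, 5, 10, 6, 4, 9, 10, 7]
`cnt` takes the values: 0 → 1 → 2 → 3 → 4 → 5

Answer: 5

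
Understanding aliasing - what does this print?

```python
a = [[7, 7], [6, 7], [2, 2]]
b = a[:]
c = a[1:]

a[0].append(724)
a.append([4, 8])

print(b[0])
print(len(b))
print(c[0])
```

Key concept: slice with nested mutation.
Step by step:
`a = [[7, 7], [6, 7], [2, 2]]` → a = [[7, 7], [6, 7], [2, 2]]
`b = a[:]` → b = [[7, 7], [6, 7], [2, 2]]
`c = a[1:]` → c = [[6, 7], [2, 2]]
`a[0].append(724)` → a = [[7, 7, 724], [6, 7], [2, 2]]; b = [[7, 7, 724], [6, 7], [2, 2]]
`a.append([4, 8])` → a = [[7, 7, 724], [6, 7], [2, 2], [4, 8]]
`print(b[0])` → prints [7, 7, 724]
`print(len(b))` → prints 3
`print(c[0])` → prints [6, 7]

Answer:
[7, 7, 724]
3
[6, 7]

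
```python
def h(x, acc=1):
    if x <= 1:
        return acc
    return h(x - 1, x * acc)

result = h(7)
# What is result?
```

Accumulator trace (n, acc): (7, 1) -> (6, 7) -> (5, 42) -> (4, 210) -> (3, 840) -> (2, 2520) -> (1, 5040) -> return 5040

Answer: 5040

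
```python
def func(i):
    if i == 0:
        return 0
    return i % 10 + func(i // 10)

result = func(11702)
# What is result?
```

Sum of digits of 11702: 2 + 0 + 7 + 1 + 1 = 11

Answer: 11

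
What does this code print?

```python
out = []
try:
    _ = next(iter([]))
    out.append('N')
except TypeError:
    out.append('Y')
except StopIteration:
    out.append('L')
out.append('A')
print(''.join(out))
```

Execution trace: 'L' (except StopIteration) → 'A' (after the try/except). Output: LA

Answer: LA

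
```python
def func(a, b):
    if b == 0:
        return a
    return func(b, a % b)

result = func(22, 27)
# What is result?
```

func(22, 27) -> func(27, 22) -> func(22, 5) -> func(5, 2) -> func(2, 1) -> func(1, 0) -> 1

Answer: 1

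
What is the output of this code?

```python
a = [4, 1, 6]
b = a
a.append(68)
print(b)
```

Key concept: basic list aliasing.
Step by step:
`a = [4, 1, 6]` → a = [4, 1, 6]
`b = a` → b = [4, 1, 6] (same object as a)
`a.append(68)` → a = [4, 1, 6, 68] (same object as b); b = [4, 1, 6, 68] (same object as a)
`print(b)` → prints [4, 1, 6, 68]

Answer: [4, 1, 6, 68]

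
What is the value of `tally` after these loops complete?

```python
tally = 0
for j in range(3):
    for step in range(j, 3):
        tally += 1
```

Upper triangle: 3 + 2 + ... + 1
`tally` takes the values: 0 → 1 → 2 → 3 → 4 → 5 → 6

Answer: 6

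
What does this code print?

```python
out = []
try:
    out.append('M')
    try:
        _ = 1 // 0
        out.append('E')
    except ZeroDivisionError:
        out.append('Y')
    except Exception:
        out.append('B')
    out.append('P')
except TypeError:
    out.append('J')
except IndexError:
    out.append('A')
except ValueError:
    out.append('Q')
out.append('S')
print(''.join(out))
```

Execution trace: 'M' (try body) → 'Y' (inner except ZeroDivisionError) → 'P' (try body, no exception) → 'S' (after the try/except). Output: MYPS

Answer: MYPS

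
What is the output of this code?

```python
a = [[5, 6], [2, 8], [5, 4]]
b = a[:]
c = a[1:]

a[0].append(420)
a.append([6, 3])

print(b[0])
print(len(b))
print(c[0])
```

Key concept: slice with nested mutation.
Step by step:
`a = [[5, 6], [2, 8], [5, 4]]` → a = [[5, 6], [2, 8], [5, 4]]
`b = a[:]` → b = [[5, 6], [2, 8], [5, 4]]
`c = a[1:]` → c = [[2, 8], [5, 4]]
`a[0].append(420)` → a = [[5, 6, 420], [2, 8], [5, 4]]; b = [[5, 6, 420], [2, 8], [5, 4]]
`a.append([6, 3])` → a = [[5, 6, 420], [2, 8], [5, 4], [6, 3]]
`print(b[0])` → prints [5, 6, 420]
`print(len(b))` → prints 3
`print(c[0])` → prints [2, 8]

Answer:
[5, 6, 420]
3
[2, 8]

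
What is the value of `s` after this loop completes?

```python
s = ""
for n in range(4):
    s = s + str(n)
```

Concatenate digits 0 to 3
`s` takes the values: "" → "0" → "01" → "012" → "0123"

Answer: "0123"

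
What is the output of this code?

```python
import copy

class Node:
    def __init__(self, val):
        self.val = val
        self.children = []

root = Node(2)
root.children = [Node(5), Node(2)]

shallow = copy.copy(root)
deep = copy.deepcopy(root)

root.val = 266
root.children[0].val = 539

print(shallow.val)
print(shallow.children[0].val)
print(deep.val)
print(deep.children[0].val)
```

Key concept: deep copy with custom objects.
Step by step:
`root = Node(2)` → root = Node(val=2, children=[])
`root.children = [Node(5), Node(2)]` → root = Node(val=2, children=[Node(val=5, children=[]), Node(val=2, children=[])])
`shallow = copy.copy(root)` → shallow = Node(val=2, children=[Node(val=5, children=[]), Node(val=2, children=[])])
`deep = copy.deepcopy(root)` → deep = Node(val=2, children=[Node(val=5, children=[]), Node(val=2, children=[])])
`root.val = 266` → root = Node(val=266, children=[Node(val=5, children=[]), Node(val=2, children=[])])
`root.children[0].val = 539` → root = Node(val=266, children=[Node(val=539, children=[]), Node(val=2, children=[])]); shallow = Node(val=2, children=[Node(val=539, children=[]), Node(val=2, children=[])])
`print(shallow.val)` → prints 2
`print(shallow.children[0].val)` → prints 539
`print(deep.val)` → prints 2
`print(deep.children[0].val)` → prints 5

Answer:
2
539
2
5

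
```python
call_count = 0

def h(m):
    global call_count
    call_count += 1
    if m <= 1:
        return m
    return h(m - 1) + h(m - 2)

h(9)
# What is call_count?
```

Calls(m) = 1 + Calls(m-1) + Calls(m-2); Calls(0)=Calls(1)=1. For m=9 this gives 109.

Answer: 109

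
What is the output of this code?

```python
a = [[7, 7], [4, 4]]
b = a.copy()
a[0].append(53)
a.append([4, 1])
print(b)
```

Key concept: shallow copy with nested lists.
Step by step:
`a = [[7, 7], [4, 4]]` → a = [[7, 7], [4, 4]]
`b = a.copy()` → b = [[7, 7], [4, 4]]
`a[0].append(53)` → a = [[7, 7, 53], [4, 4]]; b = [[7, 7, 53], [4, 4]]
`a.append([4, 1])` → a = [[7, 7, 53], [4, 4], [4, 1]]
`print(b)` → prints [[7, 7, 53], [4, 4]]

Answer: [[7, 7, 53], [4, 4]]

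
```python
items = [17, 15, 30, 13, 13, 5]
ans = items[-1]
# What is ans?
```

Trace:
`items = [17, 15, 30, 13, 13, 5]` → items = [17, 15, 30, 13, 13, 5]
`ans = items[-1]` → ans = 5
So ans = 5

Answer: 5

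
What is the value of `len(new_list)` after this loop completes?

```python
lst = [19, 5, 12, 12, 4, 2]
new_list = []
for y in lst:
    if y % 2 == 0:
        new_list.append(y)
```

Count even numbers in [19, 5, 12, 12, 4, 2]
`new_list` takes the values: [] → [12] → [12, 12] → [12, 12, 4] → [12, 12, 4, 2]
So `len(new_list)` = 4

Answer: 4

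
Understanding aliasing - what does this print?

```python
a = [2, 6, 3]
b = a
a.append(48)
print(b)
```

Key concept: basic list aliasing.
Step by step:
`a = [2, 6, 3]` → a = [2, 6, 3]
`b = a` → b = [2, 6, 3] (same object as a)
`a.append(48)` → a = [2, 6, 3, 48] (same object as b); b = [2, 6, 3, 48] (same object as a)
`print(b)` → prints [2, 6, 3, 48]

Answer: [2, 6, 3, 48]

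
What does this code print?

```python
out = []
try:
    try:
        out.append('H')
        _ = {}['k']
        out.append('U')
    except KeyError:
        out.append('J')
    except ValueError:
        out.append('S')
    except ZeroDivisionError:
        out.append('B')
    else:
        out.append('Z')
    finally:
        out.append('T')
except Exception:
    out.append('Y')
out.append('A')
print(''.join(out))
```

Execution trace: 'H' (inner try body) → 'J' (inner except KeyError) → 'T' (inner finally) → 'A' (after the try/except). Output: HJTA

Answer: HJTA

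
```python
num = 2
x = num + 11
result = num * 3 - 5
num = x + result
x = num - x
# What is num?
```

Trace:
`num = 2` → num = 2
`x = num + 11` → x = 13
`result = num * 3 - 5` → result = 1
`num = x + result` → num = 14
`x = num - x` → x = 1
So num = 14

Answer: 14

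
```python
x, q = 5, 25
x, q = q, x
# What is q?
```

Trace:
`x, q = 5, 25` → x = 5; q = 25
`x, q = q, x` → x = 25; q = 5
So q = 5

Answer: 5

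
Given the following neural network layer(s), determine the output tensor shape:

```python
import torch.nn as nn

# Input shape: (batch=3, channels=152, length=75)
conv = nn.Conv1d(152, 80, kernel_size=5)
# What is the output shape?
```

Input: (3, 152, 75) -> Output: (3, 80, 71)

Answer: (3, 80, 71)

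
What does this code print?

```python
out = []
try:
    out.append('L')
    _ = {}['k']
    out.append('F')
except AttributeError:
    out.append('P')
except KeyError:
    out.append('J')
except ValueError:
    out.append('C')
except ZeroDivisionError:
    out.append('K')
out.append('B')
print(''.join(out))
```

Execution trace: 'L' (try body) → 'J' (except KeyError) → 'B' (after the try/except). Output: LJB

Answer: LJB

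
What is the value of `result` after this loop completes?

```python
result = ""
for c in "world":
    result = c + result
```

Reverse 'world'
`result` takes the values: "" → "w" → "ow" → "row" → "lrow" → "dlrow"

Answer: "dlrow"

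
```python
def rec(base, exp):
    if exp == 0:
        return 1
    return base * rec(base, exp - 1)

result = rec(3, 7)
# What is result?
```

rec(3, 7) = 3 * 3 * 3 * 3 * 3 * 3 * 3 = 2187

Answer: 2187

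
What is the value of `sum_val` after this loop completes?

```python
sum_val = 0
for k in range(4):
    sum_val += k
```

Sum of 0 to 3 = 6
`sum_val` takes the values: 0 → 1 → 3 → 6

Answer: 6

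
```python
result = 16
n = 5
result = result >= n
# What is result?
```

Trace:
`result = 16` → result = 16
`n = 5` → n = 5
`result = result >= n` → result = True
So result = True

Answer: True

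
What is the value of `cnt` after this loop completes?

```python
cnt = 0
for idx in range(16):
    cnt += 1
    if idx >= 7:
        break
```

Loop breaks when idx reaches 7, cnt is 8
`cnt` takes the values: 0 → 1 → 2 → 3 → 4 → 5 → 6 → 7 → 8

Answer: 8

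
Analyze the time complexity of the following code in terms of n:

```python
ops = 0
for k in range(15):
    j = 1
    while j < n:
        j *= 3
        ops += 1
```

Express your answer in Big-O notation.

Each loop level contributes: 1 × log n. Multiplying the contributions gives O(log n).

Answer: O(log n)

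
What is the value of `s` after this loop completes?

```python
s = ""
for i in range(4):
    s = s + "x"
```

Repeat 'x' 4 times
`s` takes the values: "" → "x" → "xx" → "xxx" → "xxxx"

Answer: "xxxx"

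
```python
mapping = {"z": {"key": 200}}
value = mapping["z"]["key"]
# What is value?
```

Trace:
`mapping = {"z": {"key": 200}}` → mapping = {'z': {'key': 200}}
`value = mapping["z"]["key"]` → value = 200
So value = 200

Answer: 200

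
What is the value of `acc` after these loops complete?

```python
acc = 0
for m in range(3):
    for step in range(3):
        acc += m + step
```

Sum of all m+step for m,step in 3x3
`acc` takes the values: 0 → 1 → 3 → 4 → 6 → 9 → 11 → 14 → 18

Answer: 18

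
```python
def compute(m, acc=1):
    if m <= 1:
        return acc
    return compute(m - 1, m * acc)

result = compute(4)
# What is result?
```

Accumulator trace (n, acc): (4, 1) -> (3, 4) -> (2, 12) -> (1, 24) -> return 24

Answer: 24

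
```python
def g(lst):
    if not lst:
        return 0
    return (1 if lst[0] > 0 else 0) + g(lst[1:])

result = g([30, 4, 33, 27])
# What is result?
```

Count of positive elements in [30, 4, 33, 27] = 4

Answer: 4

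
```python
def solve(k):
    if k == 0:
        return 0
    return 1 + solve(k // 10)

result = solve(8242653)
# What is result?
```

Count of digits of 8242653: 7

Answer: 7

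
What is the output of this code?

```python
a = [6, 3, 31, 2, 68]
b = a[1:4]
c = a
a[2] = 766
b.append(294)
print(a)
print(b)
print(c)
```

Key concept: slice vs alias.
Step by step:
`a = [6, 3, 31, 2, 68]` → a = [6, 3, 31, 2, 68]
`b = a[1:4]` → b = [3, 31, 2]
`c = a` → c = [6, 3, 31, 2, 68] (same object as a)
`a[2] = 766` → a = [6, 3, 766, 2, 68] (same object as c); c = [6, 3, 766, 2, 68] (same object as a)
`b.append(294)` → b = [3, 31, 2, 294]
`print(a)` → prints [6, 3, 766, 2, 68]
`print(b)` → prints [3, 31, 2, 294]
`print(c)` → prints [6, 3, 766, 2, 68]

Answer:
[6, 3, 766, 2, 68]
[3, 31, 2, 294]
[6, 3, 766, 2, 68]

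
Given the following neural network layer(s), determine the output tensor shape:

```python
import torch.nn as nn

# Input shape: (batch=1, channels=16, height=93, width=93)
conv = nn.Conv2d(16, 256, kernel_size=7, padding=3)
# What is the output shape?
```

Input: (1, 16, 93, 93) -> Output: (1, 256, 93, 93)

Answer: (1, 256, 93, 93)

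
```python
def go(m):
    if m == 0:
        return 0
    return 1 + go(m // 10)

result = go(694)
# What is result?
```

Count of digits of 694: 3

Answer: 3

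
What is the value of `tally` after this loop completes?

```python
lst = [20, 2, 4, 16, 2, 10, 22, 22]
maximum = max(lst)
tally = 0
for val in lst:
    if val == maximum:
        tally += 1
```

Count of max value 22 in [20, 2, 4, 16, 2, 10, 22, 22]
`tally` takes the values: 0 → 1 → 2

Answer: 2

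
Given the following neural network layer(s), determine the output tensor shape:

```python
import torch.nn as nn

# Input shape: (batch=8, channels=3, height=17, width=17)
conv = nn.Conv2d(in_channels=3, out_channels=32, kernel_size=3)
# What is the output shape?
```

Input: (8, 3, 17, 17) -> Output: (8, 32, 15, 15)

Answer: (8, 32, 15, 15)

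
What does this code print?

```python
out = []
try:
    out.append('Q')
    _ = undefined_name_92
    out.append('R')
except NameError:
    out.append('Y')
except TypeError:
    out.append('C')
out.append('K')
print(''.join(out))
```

Execution trace: 'Q' (try body) → 'Y' (except NameError) → 'K' (after the try/except). Output: QYK

Answer: QYK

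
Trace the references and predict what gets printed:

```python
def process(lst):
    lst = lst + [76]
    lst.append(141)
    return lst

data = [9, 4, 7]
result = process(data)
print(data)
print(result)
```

Key concept: rebinding parameter vs mutation.
Step by step:
`data = [9, 4, 7]` → data = [9, 4, 7]
`result = process(data)` → result = [9, 4, 7, 76, 141]
`print(data)` → prints [9, 4, 7]
`print(result)` → prints [9, 4, 7, 76, 141]

Answer:
[9, 4, 7]
[9, 4, 7, 76, 141]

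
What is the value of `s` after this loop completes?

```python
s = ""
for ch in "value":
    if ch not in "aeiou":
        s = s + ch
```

Remove vowels from 'value'
`s` takes the values: "" → "v" → "vl"

Answer: "vl"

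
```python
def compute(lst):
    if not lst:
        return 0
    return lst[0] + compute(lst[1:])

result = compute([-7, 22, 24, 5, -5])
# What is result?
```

(-7) + 22 + 24 + 5 + (-5) + 0 = 39

Answer: 39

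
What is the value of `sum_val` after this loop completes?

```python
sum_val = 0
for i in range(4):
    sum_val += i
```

Sum of 0 to 3 = 6
`sum_val` takes the values: 0 → 1 → 3 → 6

Answer: 6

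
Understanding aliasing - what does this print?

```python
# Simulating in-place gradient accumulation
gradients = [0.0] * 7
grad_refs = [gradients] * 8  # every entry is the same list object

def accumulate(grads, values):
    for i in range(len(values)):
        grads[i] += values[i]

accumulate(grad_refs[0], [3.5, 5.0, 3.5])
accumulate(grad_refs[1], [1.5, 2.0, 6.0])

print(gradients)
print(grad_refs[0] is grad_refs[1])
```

Key concept: gradient accumulation aliasing.
Step by step:
`gradients = [0.0] * 7` → gradients = [0.0, 0.0, 0.0, 0.0, 0.0, 0.0, 0.0]
`grad_refs = [gradients] * 8` → grad_refs = [[0.0, 0.0, 0.0, 0.0, 0.0, 0.0, 0.0], [0.0, 0.0, 0.0, 0.0, 0.0, 0.0, 0.0], [0.0, 0.0, 0.0, 0.0, 0.0, 0.0, 0.0], [0.0, 0.0, 0.0, 0.0, 0.0, 0.0, 0.0], [0.0, 0.0, 0.0, 0.0, 0.0, 0.0, 0.0], [0.0, 0.0, 0.0, 0.0, 0.0, 0.0, 0.0], [0.0, 0.0, 0.0, 0.0, 0.0, 0.0, 0.0], [0.0, 0.0, 0.0, 0.0, 0.0, 0.0, 0.0]]
`accumulate(grad_refs[0], [3.5, 5.0, 3.5])` → gradients = [3.5, 5.0, 3.5, 0.0, 0.0, 0.0, 0.0]; grad_refs = [[3.5, 5.0, 3.5, 0.0, 0.0, 0.0, 0.0], [3.5, 5.0, 3.5, 0.0, 0.0, 0.0, 0.0], [3.5, 5.0, 3.5, 0.0, 0.0, 0.0, 0.0], [3.5, 5.0, 3.5, 0.0, 0.0, 0.0, 0.0], [3.5, 5.0, 3.5, 0.0, 0.0, 0.0, 0.0], [3.5, 5.0, 3.5, 0.0, 0.0, 0.0, 0.0], [3.5, 5.0, 3.5, 0.0, 0.0, 0.0, 0.0], [3.5, 5.0, 3.5, 0.0, 0.0, 0.0, 0.0]]
`accumulate(grad_refs[1], [1.5, 2.0, 6.0])` → gradients = [5.0, 7.0, 9.5, 0.0, 0.0, 0.0, 0.0]; grad_refs = [[5.0, 7.0, 9.5, 0.0, 0.0, 0.0, 0.0], [5.0, 7.0, 9.5, 0.0, 0.0, 0.0, 0.0], [5.0, 7.0, 9.5, 0.0, 0.0, 0.0, 0.0], [5.0, 7.0, 9.5, 0.0, 0.0, 0.0, 0.0], [5.0, 7.0, 9.5, 0.0, 0.0, 0.0, 0.0], [5.0, 7.0, 9.5, 0.0, 0.0, 0.0, 0.0], [5.0, 7.0, 9.5, 0.0, 0.0, 0.0, 0.0], [5.0, 7.0, 9.5, 0.0, 0.0, 0.0, 0.0]]
`print(gradients)` → prints [5.0, 7.0, 9.5, 0.0, 0.0, 0.0, 0.0]
`print(grad_refs[0] is grad_refs[1])` → prints True

Answer:
[5.0, 7.0, 9.5, 0.0, 0.0, 0.0, 0.0]
True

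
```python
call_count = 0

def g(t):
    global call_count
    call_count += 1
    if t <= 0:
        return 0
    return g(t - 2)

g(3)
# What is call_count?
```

Linear recursion stepping by 2: 3 calls from t=3 down to ≤0.

Answer: 3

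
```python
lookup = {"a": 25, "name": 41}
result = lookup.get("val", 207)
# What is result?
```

Trace:
`lookup = {"a": 25, "name": 41}` → lookup = {'a': 25, 'name': 41}
`result = lookup.get("val", 207)` → result = 207
So result = 207

Answer: 207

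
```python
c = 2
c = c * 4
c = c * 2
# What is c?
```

Trace:
`c = 2` → c = 2
`c = c * 4` → c = 8
`c = c * 2` → c = 16
So c = 16

Answer: 16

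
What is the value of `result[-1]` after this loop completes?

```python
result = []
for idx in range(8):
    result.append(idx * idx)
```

Last element of squares 0 to 7
`result` takes the values: [] → [0] → [0, 1] → [0, 1, 4] → [0, 1, 4, 9] → [0, 1, 4, 9, 16] → [0, 1, 4, 9, 16, 25] → [0, 1, 4, 9, 16, 25, 36] → [0, 1, 4, 9, 16, 25, 36, 49]
So `result[-1]` = 49

Answer: 49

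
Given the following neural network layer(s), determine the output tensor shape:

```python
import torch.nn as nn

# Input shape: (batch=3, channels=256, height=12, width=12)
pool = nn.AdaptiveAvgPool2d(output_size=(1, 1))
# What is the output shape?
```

Input: (3, 256, 12, 12) -> Output: (3, 256, 1, 1)

Answer: (3, 256, 1, 1)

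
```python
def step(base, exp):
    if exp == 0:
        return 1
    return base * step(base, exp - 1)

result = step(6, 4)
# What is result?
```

step(6, 4) = 6 * 6 * 6 * 6 = 1296

Answer: 1296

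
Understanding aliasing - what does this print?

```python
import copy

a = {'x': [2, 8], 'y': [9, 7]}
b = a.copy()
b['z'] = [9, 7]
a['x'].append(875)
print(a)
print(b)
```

Key concept: shallow copy of dict with mutable values.
Step by step:
`a = {'x': [2, 8], 'y': [9, 7]}` → a = {'x': [2, 8], 'y': [9, 7]}
`b = a.copy()` → b = {'x': [2, 8], 'y': [9, 7]}
`b['z'] = [9, 7]` → b = {'x': [2, 8], 'y': [9, 7], 'z': [9, 7]}
`a['x'].append(875)` → a = {'x': [2, 8, 875], 'y': [9, 7]}; b = {'x': [2, 8, 875], 'y': [9, 7], 'z': [9, 7]}
`print(a)` → prints {'x': [2, 8, 875], 'y': [9, 7]}
`print(b)` → prints {'x': [2, 8, 875], 'y': [9, 7], 'z': [9, 7]}

Answer:
{'x': [2, 8, 875], 'y': [9, 7]}
{'x': [2, 8, 875], 'y': [9, 7], 'z': [9, 7]}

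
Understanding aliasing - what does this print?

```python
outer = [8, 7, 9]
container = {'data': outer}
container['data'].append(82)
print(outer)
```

Key concept: dict holds reference to list.
Step by step:
`outer = [8, 7, 9]` → outer = [8, 7, 9]
`container = {'data': outer}` → container = {'data': [8, 7, 9]}
`container['data'].append(82)` → outer = [8, 7, 9, 82]; container = {'data': [8, 7, 9, 82]}
`print(outer)` → prints [8, 7, 9, 82]

Answer: [8, 7, 9, 82]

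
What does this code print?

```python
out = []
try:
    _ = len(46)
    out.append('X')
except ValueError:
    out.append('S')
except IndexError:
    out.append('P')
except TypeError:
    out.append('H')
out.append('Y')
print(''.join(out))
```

Execution trace: 'H' (except TypeError) → 'Y' (after the try/except). Output: HY

Answer: HY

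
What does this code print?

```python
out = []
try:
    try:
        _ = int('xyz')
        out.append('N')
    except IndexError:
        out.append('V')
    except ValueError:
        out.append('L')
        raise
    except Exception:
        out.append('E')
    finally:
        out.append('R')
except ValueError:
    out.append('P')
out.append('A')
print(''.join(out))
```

Execution trace: 'L' (inner except ValueError) → 'R' (inner finally) → 'P' (outer except ValueError) → 'A' (after the try/except). Output: LRPA

Answer: LRPA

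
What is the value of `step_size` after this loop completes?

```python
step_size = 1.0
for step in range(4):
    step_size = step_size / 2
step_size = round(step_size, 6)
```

Halving LR 4 times: 1 / 2^4
`step_size` takes the values: 1.0 → 0.5 → 0.25 → 0.125 → 0.0625

Answer: 0.0625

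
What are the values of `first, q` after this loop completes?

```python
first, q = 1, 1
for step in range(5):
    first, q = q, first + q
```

Fibonacci: after 5 iterations
`first, q` takes the values: (1, 1) → (1, 2) → (2, 3) → (3, 5) → (5, 8) → (8, 13)

Answer: 8, 13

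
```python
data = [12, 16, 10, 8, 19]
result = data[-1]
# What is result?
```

Trace:
`data = [12, 16, 10, 8, 19]` → data = [12, 16, 10, 8, 19]
`result = data[-1]` → result = 19
So result = 19

Answer: 19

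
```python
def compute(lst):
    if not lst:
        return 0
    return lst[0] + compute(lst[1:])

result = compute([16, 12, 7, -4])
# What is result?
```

16 + 12 + 7 + (-4) + 0 = 31

Answer: 31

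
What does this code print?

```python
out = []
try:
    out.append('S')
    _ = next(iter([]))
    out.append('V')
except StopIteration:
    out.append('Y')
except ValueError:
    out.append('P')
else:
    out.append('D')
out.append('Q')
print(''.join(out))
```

Execution trace: 'S' (try body) → 'Y' (except StopIteration) → 'Q' (after the try/except). Output: SYQ

Answer: SYQ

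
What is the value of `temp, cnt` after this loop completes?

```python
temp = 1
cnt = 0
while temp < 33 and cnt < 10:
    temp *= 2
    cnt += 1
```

Double until >= 33 or 10 iterations
`temp, cnt` takes the values: (1, 0) → (2, 0) → (2, 1) → (4, 1) → (4, 2) → (8, 2) → (8, 3) → (16, 3) → (16, 4) → (32, 4) → (32, 5) → (64, 5) → (64, 6)

Answer: 64, 6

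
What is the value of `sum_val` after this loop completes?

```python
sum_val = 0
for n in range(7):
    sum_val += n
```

Sum of 0 to 6 = 21
`sum_val` takes the values: 0 → 1 → 3 → 6 → 10 → 15 → 21

Answer: 21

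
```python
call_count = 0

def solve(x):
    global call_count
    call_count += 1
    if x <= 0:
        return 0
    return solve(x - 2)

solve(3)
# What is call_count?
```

Linear recursion stepping by 2: 3 calls from x=3 down to ≤0.

Answer: 3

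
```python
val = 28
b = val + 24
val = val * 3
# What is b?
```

Trace:
`val = 28` → val = 28
`b = val + 24` → b = 52
`val = val * 3` → val = 84
So b = 52

Answer: 52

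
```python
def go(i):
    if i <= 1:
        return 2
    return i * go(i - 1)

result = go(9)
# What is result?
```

go(9) = 9 * 8 * 7 * 6 * 5 * 4 * 3 * 2 * 2 = 725760

Answer: 725760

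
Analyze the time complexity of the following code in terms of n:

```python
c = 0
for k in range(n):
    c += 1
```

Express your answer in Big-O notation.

Each loop level contributes: n. Multiplying the contributions gives O(n).

Answer: O(n)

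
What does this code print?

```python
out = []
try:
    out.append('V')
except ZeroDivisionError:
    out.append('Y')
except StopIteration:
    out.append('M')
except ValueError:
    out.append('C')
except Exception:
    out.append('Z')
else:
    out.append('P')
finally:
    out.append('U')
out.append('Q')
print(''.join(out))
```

Execution trace: 'V' (try body, no exception) → 'P' (else) → 'U' (finally) → 'Q' (after the try/except). Output: VPUQ

Answer: VPUQ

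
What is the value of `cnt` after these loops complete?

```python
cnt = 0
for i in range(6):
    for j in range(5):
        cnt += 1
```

6 * 5 = 30
`cnt` takes the values: 0 → 1 → 2 → 3 → 4 → 5 → 6 → 7 → 8 → 9 → 10 → 11 → 12 → 13 → 14 → 15 → 16 → 17 → 18 → 19 → 20 → 21 → 22 → 23 → 24 → 25 → 26 → 27 → 28 → 29 → 30

Answer: 30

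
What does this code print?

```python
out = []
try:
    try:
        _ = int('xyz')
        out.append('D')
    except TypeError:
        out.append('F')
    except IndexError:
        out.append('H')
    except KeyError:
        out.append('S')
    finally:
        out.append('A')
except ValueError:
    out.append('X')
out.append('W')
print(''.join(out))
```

Execution trace: 'A' (finally) → 'X' (outer except ValueError) → 'W' (after the try/except). Output: AXW

Answer: AXW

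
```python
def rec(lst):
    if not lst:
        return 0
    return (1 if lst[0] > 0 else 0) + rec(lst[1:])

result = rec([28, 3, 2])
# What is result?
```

Count of positive elements in [28, 3, 2] = 3

Answer: 3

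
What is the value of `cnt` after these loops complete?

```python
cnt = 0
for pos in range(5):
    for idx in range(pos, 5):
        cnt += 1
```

Upper triangle: 5 + 4 + ... + 1
`cnt` takes the values: 0 → 1 → 2 → 3 → 4 → 5 → 6 → 7 → 8 → 9 → 10 → 11 → 12 → 13 → 14 → 15

Answer: 15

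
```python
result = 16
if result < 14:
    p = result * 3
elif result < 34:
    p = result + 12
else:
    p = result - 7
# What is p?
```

Trace:
`result = 16` → result = 16
`if result < 14: ...` → result < 14 is False, result < 34 is True → p = 28
So p = 28

Answer: 28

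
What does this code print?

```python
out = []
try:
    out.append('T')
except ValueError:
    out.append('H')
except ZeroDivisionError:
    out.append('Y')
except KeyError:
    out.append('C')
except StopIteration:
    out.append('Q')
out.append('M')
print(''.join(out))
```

Execution trace: 'T' (try body, no exception) → 'M' (after the try/except). Output: TM

Answer: TM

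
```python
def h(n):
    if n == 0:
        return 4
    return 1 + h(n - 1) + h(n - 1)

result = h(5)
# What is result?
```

h(n) = 1 + 2·h(n-1), h(0)=4. Closed form: (4+1)·2^5 - 1 = 159.

Answer: 159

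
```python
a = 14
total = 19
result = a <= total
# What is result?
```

Trace:
`a = 14` → a = 14
`total = 19` → total = 19
`result = a <= total` → result = True
So result = True

Answer: True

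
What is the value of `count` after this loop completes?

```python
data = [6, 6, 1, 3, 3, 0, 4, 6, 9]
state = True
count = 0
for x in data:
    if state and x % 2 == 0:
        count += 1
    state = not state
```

Count even values at even positions
`count` takes the values: 0 → 1 → 2

Answer: 2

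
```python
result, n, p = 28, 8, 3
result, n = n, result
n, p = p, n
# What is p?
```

Trace:
`result, n, p = 28, 8, 3` → result = 28; n = 8; p = 3
`result, n = n, result` → result = 8; n = 28
`n, p = p, n` → n = 3; p = 28
So p = 28

Answer: 28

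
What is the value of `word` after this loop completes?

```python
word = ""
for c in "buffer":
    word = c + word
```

Reverse 'buffer'
`word` takes the values: "" → "b" → "ub" → "fub" → "ffub" → "effub" → "reffub"

Answer: "reffub"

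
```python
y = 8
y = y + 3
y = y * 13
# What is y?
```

Trace:
`y = 8` → y = 8
`y = y + 3` → y = 11
`y = y * 13` → y = 143
So y = 143

Answer: 143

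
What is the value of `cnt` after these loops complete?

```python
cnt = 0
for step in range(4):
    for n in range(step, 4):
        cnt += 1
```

Upper triangle: 4 + 3 + ... + 1
`cnt` takes the values: 0 → 1 → 2 → 3 → 4 → 5 → 6 → 7 → 8 → 9 → 10

Answer: 10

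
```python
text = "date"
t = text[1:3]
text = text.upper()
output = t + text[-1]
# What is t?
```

Trace:
`text = "date"` → text = 'date'
`t = text[1:3]` → t = 'at'
`text = text.upper()` → text = 'DATE'
`output = t + text[-1]` → output = 'atE'
So t = 'at'

Answer: 'at'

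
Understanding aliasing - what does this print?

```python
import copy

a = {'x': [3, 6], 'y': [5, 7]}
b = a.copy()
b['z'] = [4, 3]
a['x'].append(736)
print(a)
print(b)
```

Key concept: shallow copy of dict with mutable values.
Step by step:
`a = {'x': [3, 6], 'y': [5, 7]}` → a = {'x': [3, 6], 'y': [5, 7]}
`b = a.copy()` → b = {'x': [3, 6], 'y': [5, 7]}
`b['z'] = [4, 3]` → b = {'x': [3, 6], 'y': [5, 7], 'z': [4, 3]}
`a['x'].append(736)` → a = {'x': [3, 6, 736], 'y': [5, 7]}; b = {'x': [3, 6, 736], 'y': [5, 7], 'z': [4, 3]}
`print(a)` → prints {'x': [3, 6, 736], 'y': [5, 7]}
`print(b)` → prints {'x': [3, 6, 736], 'y': [5, 7], 'z': [4, 3]}

Answer:
{'x': [3, 6, 736], 'y': [5, 7]}
{'x': [3, 6, 736], 'y': [5, 7], 'z': [4, 3]}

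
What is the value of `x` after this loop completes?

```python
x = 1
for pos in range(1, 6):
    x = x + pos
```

Start at 1, add 1 through 5
`x` takes the values: 1 → 2 → 4 → 7 → 11 → 16

Answer: 16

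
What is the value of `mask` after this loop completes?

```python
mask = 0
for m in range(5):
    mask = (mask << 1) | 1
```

Build 5 consecutive 1-bits: 0b11111
`mask` takes the values: 0 → 1 → 3 → 7 → 15 → 31

Answer: 31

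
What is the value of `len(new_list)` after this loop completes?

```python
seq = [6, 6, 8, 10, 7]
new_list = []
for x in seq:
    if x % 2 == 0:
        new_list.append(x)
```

Count even numbers in [6, 6, 8, 10, 7]
`new_list` takes the values: [] → [6] → [6, 6] → [6, 6, 8] → [6, 6, 8, 10]
So `len(new_list)` = 4

Answer: 4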